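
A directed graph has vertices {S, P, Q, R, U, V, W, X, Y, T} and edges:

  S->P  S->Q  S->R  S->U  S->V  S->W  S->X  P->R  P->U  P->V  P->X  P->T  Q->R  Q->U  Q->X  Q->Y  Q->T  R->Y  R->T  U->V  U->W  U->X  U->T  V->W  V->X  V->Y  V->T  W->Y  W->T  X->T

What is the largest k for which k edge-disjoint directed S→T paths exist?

Assign every edge capacity 1; by Menger, the answer equals the max flow.
Path S→P→T (+1); total 1.
Path S→Q→T (+1); total 2.
Path S→R→T (+1); total 3.
Path S→U→T (+1); total 4.
Path S→V→T (+1); total 5.
Path S→W→T (+1); total 6.
Path S→X→T (+1); total 7.
No residual S→T path; max flow = 7.
Certifying cut of size 7: {S→P, S→Q, S→R, S→U, S→V, S→W, S→X}.

7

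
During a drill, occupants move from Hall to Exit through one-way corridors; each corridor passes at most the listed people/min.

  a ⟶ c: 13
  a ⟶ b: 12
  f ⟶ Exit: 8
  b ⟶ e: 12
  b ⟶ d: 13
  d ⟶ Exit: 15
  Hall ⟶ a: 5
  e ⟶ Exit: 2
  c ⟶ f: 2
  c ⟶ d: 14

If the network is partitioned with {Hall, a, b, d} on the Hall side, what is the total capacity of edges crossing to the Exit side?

40

Edges leaving {Hall, a, b, d}: a→c (13), b→e (12), d→Exit (15).
Cut capacity = 13 + 12 + 15 = 40.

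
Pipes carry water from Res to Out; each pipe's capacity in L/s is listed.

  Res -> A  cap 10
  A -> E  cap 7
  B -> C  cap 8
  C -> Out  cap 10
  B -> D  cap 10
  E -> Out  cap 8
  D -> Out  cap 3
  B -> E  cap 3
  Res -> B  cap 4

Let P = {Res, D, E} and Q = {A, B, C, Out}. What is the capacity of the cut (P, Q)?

25

Edges leaving {Res, D, E}: Res→A (10), Res→B (4), D→Out (3), E→Out (8).
Cut capacity = 10 + 4 + 3 + 8 = 25.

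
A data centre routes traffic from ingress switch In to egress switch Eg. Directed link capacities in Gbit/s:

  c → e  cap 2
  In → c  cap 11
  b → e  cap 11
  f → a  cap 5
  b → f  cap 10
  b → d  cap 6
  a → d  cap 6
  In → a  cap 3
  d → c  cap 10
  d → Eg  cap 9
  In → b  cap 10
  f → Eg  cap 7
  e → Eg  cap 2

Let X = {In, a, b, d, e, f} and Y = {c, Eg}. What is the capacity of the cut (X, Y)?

Edges leaving {In, a, b, d, e, f}: In→c (11), d→c (10), d→Eg (9), e→Eg (2), f→Eg (7).
Cut capacity = 11 + 10 + 9 + 2 + 7 = 39.

39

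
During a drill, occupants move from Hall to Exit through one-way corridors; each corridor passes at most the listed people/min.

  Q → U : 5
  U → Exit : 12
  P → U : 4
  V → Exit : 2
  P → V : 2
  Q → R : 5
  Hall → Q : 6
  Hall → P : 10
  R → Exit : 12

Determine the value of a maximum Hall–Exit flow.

Augment Hall→P→U→Exit: bottleneck 4, flow now 4.
Augment Hall→P→V→Exit: bottleneck 2, flow now 6.
Augment Hall→Q→R→Exit: bottleneck 5, flow now 11.
Augment Hall→Q→U→Exit: bottleneck 1, flow now 12.
No augmenting path remains; maximum flow = 12.
In the residual graph, reachable from Hall: {Hall, P}.
Min-cut edges: Hall→Q (6), P→U (4), P→V (2); capacity 6 + 4 + 2 = 12.
This cut is saturated, so no flow can exceed 12.

12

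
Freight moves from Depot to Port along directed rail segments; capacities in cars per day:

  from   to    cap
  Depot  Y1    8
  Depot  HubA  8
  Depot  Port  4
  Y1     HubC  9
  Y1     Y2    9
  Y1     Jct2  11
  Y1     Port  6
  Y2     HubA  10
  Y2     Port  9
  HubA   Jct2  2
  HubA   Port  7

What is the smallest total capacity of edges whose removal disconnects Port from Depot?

19

Augment Depot→Port: bottleneck 4, flow now 4.
Augment Depot→Y1→Port: bottleneck 6, flow now 10.
Augment Depot→HubA→Port: bottleneck 7, flow now 17.
Augment Depot→Y1→Y2→Port: bottleneck 2, flow now 19.
No augmenting path remains; maximum flow = 19.
By max-flow min-cut, the minimum cut capacity equals the max flow.
In the residual graph, reachable from Depot: {Depot, HubA, Jct2}.
Min-cut edges: Depot→Y1 (8), Depot→Port (4), HubA→Port (7); capacity 8 + 4 + 7 = 19.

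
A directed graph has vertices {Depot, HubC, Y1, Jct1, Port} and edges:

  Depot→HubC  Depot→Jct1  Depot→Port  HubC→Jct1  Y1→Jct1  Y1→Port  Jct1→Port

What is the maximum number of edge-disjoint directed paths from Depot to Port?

Assign every edge capacity 1; by Menger, the answer equals the max flow.
Path Depot→Port (+1); total 1.
Path Depot→Jct1→Port (+1); total 2.
No residual Depot→Port path; max flow = 2.
Certifying cut of size 2: {Depot→Port, Jct1→Port}.

2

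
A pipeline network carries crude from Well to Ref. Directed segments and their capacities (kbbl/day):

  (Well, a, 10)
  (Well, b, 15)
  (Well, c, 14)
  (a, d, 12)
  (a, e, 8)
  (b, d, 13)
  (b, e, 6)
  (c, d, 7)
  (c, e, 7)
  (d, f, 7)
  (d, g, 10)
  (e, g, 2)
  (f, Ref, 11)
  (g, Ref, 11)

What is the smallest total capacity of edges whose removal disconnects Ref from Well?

18

Augment Well→a→d→f→Ref: bottleneck 7, flow now 7.
Augment Well→a→d→g→Ref: bottleneck 3, flow now 10.
Augment Well→b→d→g→Ref: bottleneck 7, flow now 17.
Augment Well→b→e→g→Ref: bottleneck 1, flow now 18.
No augmenting path remains; maximum flow = 18.
By max-flow min-cut, the minimum cut capacity equals the max flow.
In the residual graph, reachable from Well: {Well, a, b, c, d, e, g}.
Min-cut edges: d→f (7), g→Ref (11); capacity 7 + 11 = 18.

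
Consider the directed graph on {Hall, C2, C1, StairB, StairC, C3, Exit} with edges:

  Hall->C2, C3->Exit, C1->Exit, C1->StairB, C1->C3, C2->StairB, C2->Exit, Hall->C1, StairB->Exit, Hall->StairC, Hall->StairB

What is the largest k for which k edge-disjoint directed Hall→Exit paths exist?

3

Assign every edge capacity 1; by Menger, the answer equals the max flow.
Path Hall→C2→Exit (+1); total 1.
Path Hall→C1→Exit (+1); total 2.
Path Hall→StairB→Exit (+1); total 3.
No residual Hall→Exit path; max flow = 3.
Certifying cut of size 3: {Hall→C1, Hall→C2, Hall→StairB}.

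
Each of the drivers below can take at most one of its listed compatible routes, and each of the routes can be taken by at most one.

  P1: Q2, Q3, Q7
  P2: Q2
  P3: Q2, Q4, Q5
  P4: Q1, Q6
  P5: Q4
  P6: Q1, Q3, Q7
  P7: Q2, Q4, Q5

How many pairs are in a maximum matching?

Unit-capacity flow: source→left, listed edges, right→sink; max matching = max flow.
Augmenting path P1→Q2 (+1); matched 1.
Augmenting path P3→Q4 (+1); matched 2.
Augmenting path P4→Q1 (+1); matched 3.
Augmenting path P6→Q3 (+1); matched 4.
Augmenting path P7→Q5 (+1); matched 5.
Augmenting path P2→Q2→P1→Q7 (+1); matched 6.
No augmenting path remains; maximum matching = 6.
König certificate: {P1, P4, P6, Q2, Q4, Q5} is a vertex cover of size 6 (every listed pair touches it), so no matching can be larger.

6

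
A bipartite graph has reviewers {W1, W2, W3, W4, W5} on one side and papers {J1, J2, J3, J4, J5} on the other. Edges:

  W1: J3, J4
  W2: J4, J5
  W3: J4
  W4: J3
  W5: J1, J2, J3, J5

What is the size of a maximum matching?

Unit-capacity flow: source→left, listed edges, right→sink; max matching = max flow.
Augmenting path W1→J3 (+1); matched 1.
Augmenting path W2→J4 (+1); matched 2.
Augmenting path W5→J1 (+1); matched 3.
Augmenting path W3→J4→W2→J5 (+1); matched 4.
No augmenting path remains; maximum matching = 4.
König certificate: {W2, W5, J3, J4} is a vertex cover of size 4 (every listed pair touches it), so no matching can be larger.

4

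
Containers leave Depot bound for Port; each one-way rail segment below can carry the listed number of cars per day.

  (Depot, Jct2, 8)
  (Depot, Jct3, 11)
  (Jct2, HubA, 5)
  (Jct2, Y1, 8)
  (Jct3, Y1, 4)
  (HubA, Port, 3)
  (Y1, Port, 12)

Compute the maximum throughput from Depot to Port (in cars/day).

12

Augment Depot→Jct2→HubA→Port: bottleneck 3, flow now 3.
Augment Depot→Jct2→Y1→Port: bottleneck 5, flow now 8.
Augment Depot→Jct3→Y1→Port: bottleneck 4, flow now 12.
No augmenting path remains; maximum flow = 12.
In the residual graph, reachable from Depot: {Depot, Jct3}.
Min-cut edges: Depot→Jct2 (8), Jct3→Y1 (4); capacity 8 + 4 = 12.
This cut is saturated, so no flow can exceed 12.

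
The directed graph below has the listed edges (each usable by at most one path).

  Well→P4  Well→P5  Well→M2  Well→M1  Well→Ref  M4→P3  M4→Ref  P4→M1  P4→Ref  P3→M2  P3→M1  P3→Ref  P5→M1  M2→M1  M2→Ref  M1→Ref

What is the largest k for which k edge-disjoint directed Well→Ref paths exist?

Assign every edge capacity 1; by Menger, the answer equals the max flow.
Path Well→Ref (+1); total 1.
Path Well→P4→Ref (+1); total 2.
Path Well→M2→Ref (+1); total 3.
Path Well→M1→Ref (+1); total 4.
No residual Well→Ref path; max flow = 4.
Certifying cut of size 4: {M1→Ref, Well→M2, Well→P4, Well→Ref}.

4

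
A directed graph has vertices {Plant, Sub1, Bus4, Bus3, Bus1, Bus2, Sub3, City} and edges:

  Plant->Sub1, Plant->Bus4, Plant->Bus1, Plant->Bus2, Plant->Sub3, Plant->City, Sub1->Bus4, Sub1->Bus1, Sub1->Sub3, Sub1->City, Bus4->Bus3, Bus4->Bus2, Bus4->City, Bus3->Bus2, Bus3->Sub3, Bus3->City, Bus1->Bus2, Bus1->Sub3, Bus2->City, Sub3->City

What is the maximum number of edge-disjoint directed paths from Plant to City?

5

Assign every edge capacity 1; by Menger, the answer equals the max flow.
Path Plant→City (+1); total 1.
Path Plant→Sub1→City (+1); total 2.
Path Plant→Bus4→City (+1); total 3.
Path Plant→Bus2→City (+1); total 4.
Path Plant→Sub3→City (+1); total 5.
No residual Plant→City path; max flow = 5.
Certifying cut of size 5: {Bus2→City, Plant→Bus4, Plant→City, Plant→Sub1, Sub3→City}.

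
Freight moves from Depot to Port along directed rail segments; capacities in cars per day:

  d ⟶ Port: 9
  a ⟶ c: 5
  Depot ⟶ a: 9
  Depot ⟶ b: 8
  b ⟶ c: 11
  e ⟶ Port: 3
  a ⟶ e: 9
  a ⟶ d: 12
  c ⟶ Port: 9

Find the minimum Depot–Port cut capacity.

Augment Depot→a→c→Port: bottleneck 5, flow now 5.
Augment Depot→a→d→Port: bottleneck 4, flow now 9.
Augment Depot→b→c→Port: bottleneck 4, flow now 13.
Augment Depot→b→c→a→d→Port: bottleneck 4, flow now 17. (uses reverse residual edge)
No augmenting path remains; maximum flow = 17.
By max-flow min-cut, the minimum cut capacity equals the max flow.
In the residual graph, reachable from Depot: {Depot}.
Min-cut edges: Depot→a (9), Depot→b (8); capacity 9 + 8 = 17.

17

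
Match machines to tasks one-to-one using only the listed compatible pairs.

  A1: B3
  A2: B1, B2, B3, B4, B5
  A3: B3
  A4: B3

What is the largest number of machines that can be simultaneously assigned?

2

Unit-capacity flow: source→left, listed edges, right→sink; max matching = max flow.
Augmenting path A1→B3 (+1); matched 1.
Augmenting path A2→B1 (+1); matched 2.
No augmenting path remains; maximum matching = 2.
König certificate: {A2, B3} is a vertex cover of size 2 (every listed pair touches it), so no matching can be larger.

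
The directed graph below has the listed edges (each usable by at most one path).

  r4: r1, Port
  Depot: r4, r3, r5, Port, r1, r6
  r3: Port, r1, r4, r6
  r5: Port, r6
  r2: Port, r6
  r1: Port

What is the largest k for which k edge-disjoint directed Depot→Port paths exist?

Assign every edge capacity 1; by Menger, the answer equals the max flow.
Path Depot→Port (+1); total 1.
Path Depot→r1→Port (+1); total 2.
Path Depot→r3→Port (+1); total 3.
Path Depot→r4→Port (+1); total 4.
Path Depot→r5→Port (+1); total 5.
No residual Depot→Port path; max flow = 5.
Certifying cut of size 5: {Depot→Port, Depot→r1, Depot→r3, Depot→r4, Depot→r5}.

5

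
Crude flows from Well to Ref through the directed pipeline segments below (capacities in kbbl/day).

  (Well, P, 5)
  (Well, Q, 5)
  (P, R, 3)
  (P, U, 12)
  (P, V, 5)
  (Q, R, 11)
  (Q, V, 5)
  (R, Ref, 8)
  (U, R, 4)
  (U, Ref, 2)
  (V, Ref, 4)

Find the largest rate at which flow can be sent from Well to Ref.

10

Augment Well→P→R→Ref: bottleneck 3, flow now 3.
Augment Well→P→U→Ref: bottleneck 2, flow now 5.
Augment Well→Q→R→Ref: bottleneck 5, flow now 10.
No augmenting path remains; maximum flow = 10.
In the residual graph, reachable from Well: {Well}.
Min-cut edges: Well→P (5), Well→Q (5); capacity 5 + 5 = 10.
This cut is saturated, so no flow can exceed 10.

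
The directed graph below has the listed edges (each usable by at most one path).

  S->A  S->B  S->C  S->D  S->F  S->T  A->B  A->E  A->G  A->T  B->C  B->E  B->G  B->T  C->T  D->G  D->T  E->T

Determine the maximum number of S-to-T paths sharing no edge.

5

Assign every edge capacity 1; by Menger, the answer equals the max flow.
Path S→T (+1); total 1.
Path S→A→T (+1); total 2.
Path S→B→T (+1); total 3.
Path S→C→T (+1); total 4.
Path S→D→T (+1); total 5.
No residual S→T path; max flow = 5.
Certifying cut of size 5: {S→A, S→B, S→C, S→D, S→T}.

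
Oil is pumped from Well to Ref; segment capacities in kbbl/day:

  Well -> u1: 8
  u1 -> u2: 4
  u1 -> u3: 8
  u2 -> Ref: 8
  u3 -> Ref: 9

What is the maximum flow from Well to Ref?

Augment Well→u1→u2→Ref: bottleneck 4, flow now 4.
Augment Well→u1→u3→Ref: bottleneck 4, flow now 8.
No augmenting path remains; maximum flow = 8.
In the residual graph, reachable from Well: {Well}.
Min-cut edges: Well→u1 (8); capacity 8 = 8.
This cut is saturated, so no flow can exceed 8.

8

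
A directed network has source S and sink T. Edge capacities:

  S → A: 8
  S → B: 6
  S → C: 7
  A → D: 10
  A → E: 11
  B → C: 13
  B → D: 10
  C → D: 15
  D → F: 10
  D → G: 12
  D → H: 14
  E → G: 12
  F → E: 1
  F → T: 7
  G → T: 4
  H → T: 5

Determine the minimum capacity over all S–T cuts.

Augment S→A→D→F→T: bottleneck 7, flow now 7.
Augment S→A→D→G→T: bottleneck 1, flow now 8.
Augment S→B→D→G→T: bottleneck 3, flow now 11.
Augment S→B→D→H→T: bottleneck 3, flow now 14.
Augment S→C→D→H→T: bottleneck 2, flow now 16.
No augmenting path remains; maximum flow = 16.
By max-flow min-cut, the minimum cut capacity equals the max flow.
In the residual graph, reachable from S: {S, A, B, C, D, E, F, G, H}.
Min-cut edges: F→T (7), G→T (4), H→T (5); capacity 7 + 4 + 5 = 16.

16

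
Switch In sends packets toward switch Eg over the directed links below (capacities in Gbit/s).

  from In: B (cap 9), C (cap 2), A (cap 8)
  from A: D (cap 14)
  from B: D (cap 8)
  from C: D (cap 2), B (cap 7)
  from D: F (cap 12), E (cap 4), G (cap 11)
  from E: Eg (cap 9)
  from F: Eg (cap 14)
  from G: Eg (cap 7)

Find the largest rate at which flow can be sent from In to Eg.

Augment In→A→D→E→Eg: bottleneck 4, flow now 4.
Augment In→A→D→F→Eg: bottleneck 4, flow now 8.
Augment In→B→D→F→Eg: bottleneck 8, flow now 16.
Augment In→C→D→G→Eg: bottleneck 2, flow now 18.
No augmenting path remains; maximum flow = 18.
In the residual graph, reachable from In: {In, B}.
Min-cut edges: In→A (8), In→C (2), B→D (8); capacity 8 + 2 + 8 = 18.
This cut is saturated, so no flow can exceed 18.

18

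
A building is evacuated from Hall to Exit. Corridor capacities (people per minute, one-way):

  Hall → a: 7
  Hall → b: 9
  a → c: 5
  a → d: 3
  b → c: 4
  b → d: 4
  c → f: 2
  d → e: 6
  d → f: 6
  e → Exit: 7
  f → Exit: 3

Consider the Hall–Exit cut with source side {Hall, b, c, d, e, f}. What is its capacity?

Edges leaving {Hall, b, c, d, e, f}: Hall→a (7), e→Exit (7), f→Exit (3).
Cut capacity = 7 + 7 + 3 = 17.

17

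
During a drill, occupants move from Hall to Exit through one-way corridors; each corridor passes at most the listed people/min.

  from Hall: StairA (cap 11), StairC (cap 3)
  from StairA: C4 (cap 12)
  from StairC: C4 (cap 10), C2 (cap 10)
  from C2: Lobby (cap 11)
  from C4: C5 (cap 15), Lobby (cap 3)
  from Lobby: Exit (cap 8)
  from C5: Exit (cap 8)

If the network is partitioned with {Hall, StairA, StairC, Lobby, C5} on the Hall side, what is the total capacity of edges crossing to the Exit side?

Edges leaving {Hall, StairA, StairC, Lobby, C5}: StairA→C4 (12), StairC→C2 (10), StairC→C4 (10), Lobby→Exit (8), C5→Exit (8).
Cut capacity = 12 + 10 + 10 + 8 + 8 = 48.

48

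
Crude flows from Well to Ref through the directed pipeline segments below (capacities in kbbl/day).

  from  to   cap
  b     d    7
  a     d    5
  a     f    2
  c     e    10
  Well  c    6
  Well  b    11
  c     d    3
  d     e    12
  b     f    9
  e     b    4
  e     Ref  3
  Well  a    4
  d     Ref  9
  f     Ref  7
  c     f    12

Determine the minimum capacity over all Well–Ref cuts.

Augment Well→a→d→Ref: bottleneck 4, flow now 4.
Augment Well→b→d→Ref: bottleneck 5, flow now 9.
Augment Well→b→f→Ref: bottleneck 6, flow now 15.
Augment Well→c→e→Ref: bottleneck 3, flow now 18.
Augment Well→c→f→Ref: bottleneck 1, flow now 19.
No augmenting path remains; maximum flow = 19.
By max-flow min-cut, the minimum cut capacity equals the max flow.
In the residual graph, reachable from Well: {Well, a, b, c, d, e, f}.
Min-cut edges: d→Ref (9), e→Ref (3), f→Ref (7); capacity 9 + 3 + 7 = 19.

19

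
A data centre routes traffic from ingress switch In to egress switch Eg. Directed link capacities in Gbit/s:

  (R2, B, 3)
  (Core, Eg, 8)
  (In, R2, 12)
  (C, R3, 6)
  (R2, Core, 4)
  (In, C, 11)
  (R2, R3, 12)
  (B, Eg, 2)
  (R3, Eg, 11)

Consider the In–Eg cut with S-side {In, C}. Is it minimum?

No — its capacity is 18, but the minimum cut has capacity 17.

Given cut capacity: 12 + 6 = 18.
Augment In→C→R3→Eg: bottleneck 6, flow now 6.
Augment In→R2→Core→Eg: bottleneck 4, flow now 10.
Augment In→R2→R3→Eg: bottleneck 5, flow now 15.
Augment In→R2→B→Eg: bottleneck 2, flow now 17.
No augmenting path remains; maximum flow = 17.
In the residual graph, reachable from In: {In, C, R2, R3, B}.
Min-cut edges: R2→Core (4), R3→Eg (11), B→Eg (2); capacity 4 + 11 + 2 = 17.
Cut capacity 18 exceeds the max flow 17, so it is not minimum.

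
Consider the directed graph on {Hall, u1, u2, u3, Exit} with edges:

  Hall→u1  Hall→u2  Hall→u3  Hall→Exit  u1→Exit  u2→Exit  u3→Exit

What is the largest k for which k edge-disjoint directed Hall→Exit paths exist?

4

Assign every edge capacity 1; by Menger, the answer equals the max flow.
Path Hall→Exit (+1); total 1.
Path Hall→u1→Exit (+1); total 2.
Path Hall→u2→Exit (+1); total 3.
Path Hall→u3→Exit (+1); total 4.
No residual Hall→Exit path; max flow = 4.
Certifying cut of size 4: {Hall→Exit, Hall→u1, Hall→u2, Hall→u3}.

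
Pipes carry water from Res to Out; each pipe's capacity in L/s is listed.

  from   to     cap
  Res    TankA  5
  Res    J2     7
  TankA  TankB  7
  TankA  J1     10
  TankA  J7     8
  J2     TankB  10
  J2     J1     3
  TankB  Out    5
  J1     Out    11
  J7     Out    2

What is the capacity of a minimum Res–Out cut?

12

Augment Res→TankA→TankB→Out: bottleneck 5, flow now 5.
Augment Res→J2→J1→Out: bottleneck 3, flow now 8.
Augment Res→J2→TankB→TankA→J1→Out: bottleneck 4, flow now 12. (uses reverse residual edge)
No augmenting path remains; maximum flow = 12.
By max-flow min-cut, the minimum cut capacity equals the max flow.
In the residual graph, reachable from Res: {Res}.
Min-cut edges: Res→TankA (5), Res→J2 (7); capacity 5 + 7 = 12.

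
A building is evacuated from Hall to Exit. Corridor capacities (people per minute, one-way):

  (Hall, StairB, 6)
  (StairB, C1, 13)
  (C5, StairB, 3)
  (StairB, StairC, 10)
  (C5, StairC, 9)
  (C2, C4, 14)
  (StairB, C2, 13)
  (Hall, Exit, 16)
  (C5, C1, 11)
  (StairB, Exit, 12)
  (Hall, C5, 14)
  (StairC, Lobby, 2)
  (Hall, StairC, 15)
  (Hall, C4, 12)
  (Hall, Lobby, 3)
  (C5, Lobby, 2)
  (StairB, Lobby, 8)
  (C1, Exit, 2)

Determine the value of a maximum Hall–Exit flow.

27

Augment Hall→Exit: bottleneck 16, flow now 16.
Augment Hall→StairB→Exit: bottleneck 6, flow now 22.
Augment Hall→C5→StairB→Exit: bottleneck 3, flow now 25.
Augment Hall→C5→C1→Exit: bottleneck 2, flow now 27.
No augmenting path remains; maximum flow = 27.
In the residual graph, reachable from Hall: {Hall, C5, C1, StairC, Lobby, C4}.
Min-cut edges: Hall→StairB (6), Hall→Exit (16), C5→StairB (3), C1→Exit (2); capacity 6 + 16 + 3 + 2 = 27.
This cut is saturated, so no flow can exceed 27.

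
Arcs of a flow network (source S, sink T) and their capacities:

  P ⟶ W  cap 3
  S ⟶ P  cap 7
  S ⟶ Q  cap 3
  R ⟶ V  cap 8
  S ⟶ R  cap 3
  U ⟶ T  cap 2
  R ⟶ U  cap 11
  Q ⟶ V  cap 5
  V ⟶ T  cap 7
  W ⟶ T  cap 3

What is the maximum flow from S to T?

9

Augment S→P→W→T: bottleneck 3, flow now 3.
Augment S→Q→V→T: bottleneck 3, flow now 6.
Augment S→R→U→T: bottleneck 2, flow now 8.
Augment S→R→V→T: bottleneck 1, flow now 9.
No augmenting path remains; maximum flow = 9.
In the residual graph, reachable from S: {S, P}.
Min-cut edges: S→Q (3), S→R (3), P→W (3); capacity 3 + 3 + 3 = 9.
This cut is saturated, so no flow can exceed 9.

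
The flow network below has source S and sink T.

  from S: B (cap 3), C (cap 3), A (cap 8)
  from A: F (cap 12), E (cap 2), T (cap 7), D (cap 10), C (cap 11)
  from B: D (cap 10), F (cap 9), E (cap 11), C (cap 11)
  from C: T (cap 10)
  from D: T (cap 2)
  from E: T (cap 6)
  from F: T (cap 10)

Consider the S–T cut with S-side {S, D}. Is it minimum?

Given cut capacity: 8 + 3 + 3 + 2 = 16.
Augment S→A→T: bottleneck 7, flow now 7.
Augment S→C→T: bottleneck 3, flow now 10.
Augment S→A→C→T: bottleneck 1, flow now 11.
Augment S→B→C→T: bottleneck 3, flow now 14.
No augmenting path remains; maximum flow = 14.
In the residual graph, reachable from S: {S}.
Min-cut edges: S→A (8), S→B (3), S→C (3); capacity 8 + 3 + 3 = 14.
Cut capacity 16 exceeds the max flow 14, so it is not minimum.

No — its capacity is 16, but the minimum cut has capacity 14.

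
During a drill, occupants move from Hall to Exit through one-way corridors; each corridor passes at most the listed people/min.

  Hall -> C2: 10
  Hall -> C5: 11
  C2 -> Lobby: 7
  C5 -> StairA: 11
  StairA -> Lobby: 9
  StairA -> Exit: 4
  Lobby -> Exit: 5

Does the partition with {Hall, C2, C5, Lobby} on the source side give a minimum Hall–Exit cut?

Given cut capacity: 11 + 5 = 16.
Augment Hall→C2→Lobby→Exit: bottleneck 5, flow now 5.
Augment Hall→C5→StairA→Exit: bottleneck 4, flow now 9.
No augmenting path remains; maximum flow = 9.
In the residual graph, reachable from Hall: {Hall, C2, C5, StairA, Lobby}.
Min-cut edges: StairA→Exit (4), Lobby→Exit (5); capacity 4 + 5 = 9.
Cut capacity 16 exceeds the max flow 9, so it is not minimum.

No — its capacity is 16, but the minimum cut has capacity 9.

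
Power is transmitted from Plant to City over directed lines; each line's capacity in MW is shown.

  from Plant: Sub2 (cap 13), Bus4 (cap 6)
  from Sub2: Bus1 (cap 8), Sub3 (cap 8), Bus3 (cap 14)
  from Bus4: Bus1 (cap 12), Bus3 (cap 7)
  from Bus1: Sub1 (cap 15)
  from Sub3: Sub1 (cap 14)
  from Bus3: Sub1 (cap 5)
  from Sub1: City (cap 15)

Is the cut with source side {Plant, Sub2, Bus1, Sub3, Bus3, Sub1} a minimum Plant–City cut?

Given cut capacity: 6 + 15 = 21.
Augment Plant→Sub2→Bus1→Sub1→City: bottleneck 8, flow now 8.
Augment Plant→Sub2→Sub3→Sub1→City: bottleneck 5, flow now 13.
Augment Plant→Bus4→Bus1→Sub1→City: bottleneck 2, flow now 15.
No augmenting path remains; maximum flow = 15.
In the residual graph, reachable from Plant: {Plant, Sub2, Bus4, Bus1, Sub3, Bus3, Sub1}.
Min-cut edges: Sub1→City (15); capacity 15 = 15.
Cut capacity 21 exceeds the max flow 15, so it is not minimum.

No — its capacity is 21, but the minimum cut has capacity 15.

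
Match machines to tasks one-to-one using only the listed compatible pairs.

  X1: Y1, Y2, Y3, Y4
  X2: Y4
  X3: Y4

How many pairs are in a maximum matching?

2

Unit-capacity flow: source→left, listed edges, right→sink; max matching = max flow.
Augmenting path X1→Y1 (+1); matched 1.
Augmenting path X2→Y4 (+1); matched 2.
No augmenting path remains; maximum matching = 2.
König certificate: {X1, Y4} is a vertex cover of size 2 (every listed pair touches it), so no matching can be larger.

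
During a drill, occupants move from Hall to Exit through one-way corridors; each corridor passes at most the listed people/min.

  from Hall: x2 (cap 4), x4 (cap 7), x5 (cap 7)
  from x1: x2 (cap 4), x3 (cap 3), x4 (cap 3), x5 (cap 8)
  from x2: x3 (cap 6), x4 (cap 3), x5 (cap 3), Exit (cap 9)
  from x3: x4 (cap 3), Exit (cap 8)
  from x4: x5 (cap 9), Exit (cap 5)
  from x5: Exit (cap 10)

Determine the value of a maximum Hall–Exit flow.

Augment Hall→x2→Exit: bottleneck 4, flow now 4.
Augment Hall→x4→Exit: bottleneck 5, flow now 9.
Augment Hall→x5→Exit: bottleneck 7, flow now 16.
Augment Hall→x4→x5→Exit: bottleneck 2, flow now 18.
No augmenting path remains; maximum flow = 18.
In the residual graph, reachable from Hall: {Hall}.
Min-cut edges: Hall→x2 (4), Hall→x4 (7), Hall→x5 (7); capacity 4 + 7 + 7 = 18.
This cut is saturated, so no flow can exceed 18.

18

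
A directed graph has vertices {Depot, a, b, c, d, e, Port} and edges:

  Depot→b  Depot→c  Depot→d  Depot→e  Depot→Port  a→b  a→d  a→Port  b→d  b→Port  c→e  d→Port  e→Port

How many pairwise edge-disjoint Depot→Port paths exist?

4

Assign every edge capacity 1; by Menger, the answer equals the max flow.
Path Depot→Port (+1); total 1.
Path Depot→b→Port (+1); total 2.
Path Depot→d→Port (+1); total 3.
Path Depot→e→Port (+1); total 4.
No residual Depot→Port path; max flow = 4.
Certifying cut of size 4: {Depot→Port, Depot→b, Depot→d, e→Port}.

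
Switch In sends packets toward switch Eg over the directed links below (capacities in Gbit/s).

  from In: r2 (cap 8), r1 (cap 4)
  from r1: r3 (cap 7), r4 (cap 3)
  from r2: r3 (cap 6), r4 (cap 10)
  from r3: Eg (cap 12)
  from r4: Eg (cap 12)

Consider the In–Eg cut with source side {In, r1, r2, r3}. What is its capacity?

25

Edges leaving {In, r1, r2, r3}: r1→r4 (3), r2→r4 (10), r3→Eg (12).
Cut capacity = 3 + 10 + 12 = 25.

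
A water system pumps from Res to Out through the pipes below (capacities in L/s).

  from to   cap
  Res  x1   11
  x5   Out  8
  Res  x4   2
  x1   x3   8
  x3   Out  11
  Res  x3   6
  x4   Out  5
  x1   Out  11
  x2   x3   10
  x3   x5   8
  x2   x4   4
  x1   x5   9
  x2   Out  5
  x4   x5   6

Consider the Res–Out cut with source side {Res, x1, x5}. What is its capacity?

Edges leaving {Res, x1, x5}: Res→x3 (6), Res→x4 (2), x1→x3 (8), x1→Out (11), x5→Out (8).
Cut capacity = 6 + 2 + 8 + 11 + 8 = 35.

35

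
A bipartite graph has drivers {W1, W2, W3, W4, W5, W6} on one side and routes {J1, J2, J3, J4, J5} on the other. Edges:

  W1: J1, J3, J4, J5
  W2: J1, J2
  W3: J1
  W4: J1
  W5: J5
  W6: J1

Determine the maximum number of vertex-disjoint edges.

4

Unit-capacity flow: source→left, listed edges, right→sink; max matching = max flow.
Augmenting path W1→J1 (+1); matched 1.
Augmenting path W2→J2 (+1); matched 2.
Augmenting path W5→J5 (+1); matched 3.
Augmenting path W3→J1→W1→J3 (+1); matched 4.
No augmenting path remains; maximum matching = 4.
König certificate: {W1, W2, W5, J1} is a vertex cover of size 4 (every listed pair touches it), so no matching can be larger.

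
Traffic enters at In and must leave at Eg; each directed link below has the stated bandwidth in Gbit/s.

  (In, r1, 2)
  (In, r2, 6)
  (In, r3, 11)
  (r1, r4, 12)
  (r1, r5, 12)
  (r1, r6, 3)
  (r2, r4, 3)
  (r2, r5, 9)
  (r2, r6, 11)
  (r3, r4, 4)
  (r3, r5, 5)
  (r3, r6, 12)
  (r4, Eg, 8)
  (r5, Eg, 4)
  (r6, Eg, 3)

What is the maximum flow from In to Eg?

Augment In→r1→r4→Eg: bottleneck 2, flow now 2.
Augment In→r2→r4→Eg: bottleneck 3, flow now 5.
Augment In→r2→r5→Eg: bottleneck 3, flow now 8.
Augment In→r3→r4→Eg: bottleneck 3, flow now 11.
Augment In→r3→r5→Eg: bottleneck 1, flow now 12.
Augment In→r3→r6→Eg: bottleneck 3, flow now 15.
No augmenting path remains; maximum flow = 15.
In the residual graph, reachable from In: {In, r1, r2, r3, r4, r5, r6}.
Min-cut edges: r4→Eg (8), r5→Eg (4), r6→Eg (3); capacity 8 + 4 + 3 = 15.
This cut is saturated, so no flow can exceed 15.

15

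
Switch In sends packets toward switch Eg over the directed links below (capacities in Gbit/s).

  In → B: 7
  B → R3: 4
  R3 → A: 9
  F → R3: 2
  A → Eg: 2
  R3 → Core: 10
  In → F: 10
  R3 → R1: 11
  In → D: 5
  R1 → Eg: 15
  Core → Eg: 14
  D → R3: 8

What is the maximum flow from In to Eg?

11

Augment In→D→R3→Core→Eg: bottleneck 5, flow now 5.
Augment In→B→R3→Core→Eg: bottleneck 4, flow now 9.
Augment In→F→R3→Core→Eg: bottleneck 1, flow now 10.
Augment In→F→R3→A→Eg: bottleneck 1, flow now 11.
No augmenting path remains; maximum flow = 11.
In the residual graph, reachable from In: {In, B, F}.
Min-cut edges: In→D (5), B→R3 (4), F→R3 (2); capacity 5 + 4 + 2 = 11.
This cut is saturated, so no flow can exceed 11.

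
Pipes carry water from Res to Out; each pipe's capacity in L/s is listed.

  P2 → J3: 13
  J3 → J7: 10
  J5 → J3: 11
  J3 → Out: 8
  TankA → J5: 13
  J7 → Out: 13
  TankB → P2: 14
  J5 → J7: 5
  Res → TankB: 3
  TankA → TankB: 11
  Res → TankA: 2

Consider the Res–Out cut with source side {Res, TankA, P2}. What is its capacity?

Edges leaving {Res, TankA, P2}: Res→TankB (3), TankA→TankB (11), TankA→J5 (13), P2→J3 (13).
Cut capacity = 3 + 11 + 13 + 13 = 40.

40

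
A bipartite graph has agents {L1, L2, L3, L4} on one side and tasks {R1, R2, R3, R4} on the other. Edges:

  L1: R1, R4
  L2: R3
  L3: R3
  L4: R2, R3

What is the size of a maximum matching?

Unit-capacity flow: source→left, listed edges, right→sink; max matching = max flow.
Augmenting path L1→R1 (+1); matched 1.
Augmenting path L2→R3 (+1); matched 2.
Augmenting path L4→R2 (+1); matched 3.
No augmenting path remains; maximum matching = 3.
König certificate: {L1, L4, R3} is a vertex cover of size 3 (every listed pair touches it), so no matching can be larger.

3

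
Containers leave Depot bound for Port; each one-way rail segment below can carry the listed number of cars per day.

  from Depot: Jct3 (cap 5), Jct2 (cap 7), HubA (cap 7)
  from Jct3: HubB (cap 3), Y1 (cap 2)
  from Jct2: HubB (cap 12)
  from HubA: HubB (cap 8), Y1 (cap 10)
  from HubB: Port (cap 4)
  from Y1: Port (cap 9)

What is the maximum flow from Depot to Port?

13

Augment Depot→Jct3→HubB→Port: bottleneck 3, flow now 3.
Augment Depot→Jct3→Y1→Port: bottleneck 2, flow now 5.
Augment Depot→Jct2→HubB→Port: bottleneck 1, flow now 6.
Augment Depot→HubA→Y1→Port: bottleneck 7, flow now 13.
No augmenting path remains; maximum flow = 13.
In the residual graph, reachable from Depot: {Depot, Jct3, Jct2, HubB}.
Min-cut edges: Depot→HubA (7), Jct3→Y1 (2), HubB→Port (4); capacity 7 + 2 + 4 = 13.
This cut is saturated, so no flow can exceed 13.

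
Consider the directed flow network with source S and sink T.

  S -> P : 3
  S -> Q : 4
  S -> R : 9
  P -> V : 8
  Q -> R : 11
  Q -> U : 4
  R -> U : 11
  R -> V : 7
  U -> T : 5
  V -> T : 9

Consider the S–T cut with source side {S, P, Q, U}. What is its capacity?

Edges leaving {S, P, Q, U}: S→R (9), P→V (8), Q→R (11), U→T (5).
Cut capacity = 9 + 8 + 11 + 5 = 33.

33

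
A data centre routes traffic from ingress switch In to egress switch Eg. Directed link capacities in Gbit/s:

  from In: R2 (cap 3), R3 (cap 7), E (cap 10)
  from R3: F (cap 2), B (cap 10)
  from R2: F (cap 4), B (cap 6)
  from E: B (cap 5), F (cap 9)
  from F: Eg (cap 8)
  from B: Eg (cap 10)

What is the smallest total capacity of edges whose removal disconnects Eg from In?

18

Augment In→R3→F→Eg: bottleneck 2, flow now 2.
Augment In→R3→B→Eg: bottleneck 5, flow now 7.
Augment In→R2→F→Eg: bottleneck 3, flow now 10.
Augment In→E→F→Eg: bottleneck 3, flow now 13.
Augment In→E→B→Eg: bottleneck 5, flow now 18.
No augmenting path remains; maximum flow = 18.
By max-flow min-cut, the minimum cut capacity equals the max flow.
In the residual graph, reachable from In: {In, R3, R2, E, F, B}.
Min-cut edges: F→Eg (8), B→Eg (10); capacity 8 + 10 = 18.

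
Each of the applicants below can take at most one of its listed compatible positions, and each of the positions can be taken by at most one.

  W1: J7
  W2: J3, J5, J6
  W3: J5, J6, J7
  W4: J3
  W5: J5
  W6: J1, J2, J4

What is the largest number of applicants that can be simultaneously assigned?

Unit-capacity flow: source→left, listed edges, right→sink; max matching = max flow.
Augmenting path W1→J7 (+1); matched 1.
Augmenting path W2→J3 (+1); matched 2.
Augmenting path W3→J5 (+1); matched 3.
Augmenting path W6→J1 (+1); matched 4.
Augmenting path W4→J3→W2→J6 (+1); matched 5.
No augmenting path remains; maximum matching = 5.
König certificate: {W6, J3, J5, J6, J7} is a vertex cover of size 5 (every listed pair touches it), so no matching can be larger.

5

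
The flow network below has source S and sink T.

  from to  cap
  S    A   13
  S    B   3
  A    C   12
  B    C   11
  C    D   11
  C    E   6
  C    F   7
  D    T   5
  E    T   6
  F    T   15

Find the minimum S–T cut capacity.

Augment S→A→C→D→T: bottleneck 5, flow now 5.
Augment S→A→C→E→T: bottleneck 6, flow now 11.
Augment S→A→C→F→T: bottleneck 1, flow now 12.
Augment S→B→C→F→T: bottleneck 3, flow now 15.
No augmenting path remains; maximum flow = 15.
By max-flow min-cut, the minimum cut capacity equals the max flow.
In the residual graph, reachable from S: {S, A}.
Min-cut edges: S→B (3), A→C (12); capacity 3 + 12 = 15.

15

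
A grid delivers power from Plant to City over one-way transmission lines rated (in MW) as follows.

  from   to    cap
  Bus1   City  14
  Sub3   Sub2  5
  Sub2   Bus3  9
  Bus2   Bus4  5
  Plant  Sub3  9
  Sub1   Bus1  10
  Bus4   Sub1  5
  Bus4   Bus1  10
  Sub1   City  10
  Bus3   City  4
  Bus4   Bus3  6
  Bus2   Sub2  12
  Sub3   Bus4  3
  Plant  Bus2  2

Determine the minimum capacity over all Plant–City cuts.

Augment Plant→Bus2→Bus4→Bus3→City: bottleneck 2, flow now 2.
Augment Plant→Sub3→Bus4→Bus3→City: bottleneck 2, flow now 4.
Augment Plant→Sub3→Bus4→Bus1→City: bottleneck 1, flow now 5.
Augment Plant→Sub3→Sub2→Bus3→Bus4→Bus1→City: bottleneck 4, flow now 9. (uses reverse residual edge)
No augmenting path remains; maximum flow = 9.
By max-flow min-cut, the minimum cut capacity equals the max flow.
In the residual graph, reachable from Plant: {Plant, Sub3, Sub2, Bus3}.
Min-cut edges: Plant→Bus2 (2), Sub3→Bus4 (3), Bus3→City (4); capacity 2 + 3 + 4 = 9.

9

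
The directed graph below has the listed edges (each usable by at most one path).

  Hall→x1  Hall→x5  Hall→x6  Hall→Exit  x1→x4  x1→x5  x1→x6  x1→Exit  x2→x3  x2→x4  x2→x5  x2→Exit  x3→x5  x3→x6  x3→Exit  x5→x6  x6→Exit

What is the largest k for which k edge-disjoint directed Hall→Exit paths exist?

3

Assign every edge capacity 1; by Menger, the answer equals the max flow.
Path Hall→Exit (+1); total 1.
Path Hall→x1→Exit (+1); total 2.
Path Hall→x6→Exit (+1); total 3.
No residual Hall→Exit path; max flow = 3.
Certifying cut of size 3: {Hall→Exit, Hall→x1, x6→Exit}.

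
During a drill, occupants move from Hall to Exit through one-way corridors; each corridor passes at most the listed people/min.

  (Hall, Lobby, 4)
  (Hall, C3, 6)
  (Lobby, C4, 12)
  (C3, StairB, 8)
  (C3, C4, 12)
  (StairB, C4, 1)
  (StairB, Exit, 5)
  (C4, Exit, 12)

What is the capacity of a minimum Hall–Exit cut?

10

Augment Hall→Lobby→C4→Exit: bottleneck 4, flow now 4.
Augment Hall→C3→StairB→Exit: bottleneck 5, flow now 9.
Augment Hall→C3→C4→Exit: bottleneck 1, flow now 10.
No augmenting path remains; maximum flow = 10.
By max-flow min-cut, the minimum cut capacity equals the max flow.
In the residual graph, reachable from Hall: {Hall}.
Min-cut edges: Hall→Lobby (4), Hall→C3 (6); capacity 4 + 6 = 10.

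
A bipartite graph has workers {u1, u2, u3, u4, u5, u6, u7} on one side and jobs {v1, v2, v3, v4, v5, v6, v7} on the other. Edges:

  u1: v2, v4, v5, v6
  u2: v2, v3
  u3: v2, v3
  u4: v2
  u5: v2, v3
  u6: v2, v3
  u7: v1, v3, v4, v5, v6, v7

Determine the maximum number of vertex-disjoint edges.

4

Unit-capacity flow: source→left, listed edges, right→sink; max matching = max flow.
Augmenting path u1→v2 (+1); matched 1.
Augmenting path u2→v3 (+1); matched 2.
Augmenting path u7→v1 (+1); matched 3.
Augmenting path u3→v2→u1→v4 (+1); matched 4.
No augmenting path remains; maximum matching = 4.
König certificate: {u1, u7, v2, v3} is a vertex cover of size 4 (every listed pair touches it), so no matching can be larger.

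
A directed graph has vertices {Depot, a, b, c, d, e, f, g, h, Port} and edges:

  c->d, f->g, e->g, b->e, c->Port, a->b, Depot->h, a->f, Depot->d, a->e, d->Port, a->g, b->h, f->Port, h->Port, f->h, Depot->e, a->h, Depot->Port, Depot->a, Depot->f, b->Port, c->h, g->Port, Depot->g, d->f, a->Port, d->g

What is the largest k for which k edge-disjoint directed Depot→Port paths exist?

Assign every edge capacity 1; by Menger, the answer equals the max flow.
Path Depot→Port (+1); total 1.
Path Depot→a→Port (+1); total 2.
Path Depot→d→Port (+1); total 3.
Path Depot→f→Port (+1); total 4.
Path Depot→g→Port (+1); total 5.
Path Depot→h→Port (+1); total 6.
No residual Depot→Port path; max flow = 6.
Certifying cut of size 6: {Depot→Port, Depot→a, Depot→d, Depot→f, Depot→h, g→Port}.

6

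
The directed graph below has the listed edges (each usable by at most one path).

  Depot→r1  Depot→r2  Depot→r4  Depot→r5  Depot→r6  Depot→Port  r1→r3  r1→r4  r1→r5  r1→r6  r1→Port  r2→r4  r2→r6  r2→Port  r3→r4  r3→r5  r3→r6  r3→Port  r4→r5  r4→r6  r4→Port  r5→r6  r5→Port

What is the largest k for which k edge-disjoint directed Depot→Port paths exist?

5

Assign every edge capacity 1; by Menger, the answer equals the max flow.
Path Depot→Port (+1); total 1.
Path Depot→r1→Port (+1); total 2.
Path Depot→r2→Port (+1); total 3.
Path Depot→r4→Port (+1); total 4.
Path Depot→r5→Port (+1); total 5.
No residual Depot→Port path; max flow = 5.
Certifying cut of size 5: {Depot→Port, Depot→r1, Depot→r2, Depot→r4, Depot→r5}.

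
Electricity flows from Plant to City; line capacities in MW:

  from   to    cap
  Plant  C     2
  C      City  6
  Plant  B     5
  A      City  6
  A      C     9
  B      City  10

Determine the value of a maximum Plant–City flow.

7

Augment Plant→B→City: bottleneck 5, flow now 5.
Augment Plant→C→City: bottleneck 2, flow now 7.
No augmenting path remains; maximum flow = 7.
In the residual graph, reachable from Plant: {Plant}.
Min-cut edges: Plant→B (5), Plant→C (2); capacity 5 + 2 = 7.
This cut is saturated, so no flow can exceed 7.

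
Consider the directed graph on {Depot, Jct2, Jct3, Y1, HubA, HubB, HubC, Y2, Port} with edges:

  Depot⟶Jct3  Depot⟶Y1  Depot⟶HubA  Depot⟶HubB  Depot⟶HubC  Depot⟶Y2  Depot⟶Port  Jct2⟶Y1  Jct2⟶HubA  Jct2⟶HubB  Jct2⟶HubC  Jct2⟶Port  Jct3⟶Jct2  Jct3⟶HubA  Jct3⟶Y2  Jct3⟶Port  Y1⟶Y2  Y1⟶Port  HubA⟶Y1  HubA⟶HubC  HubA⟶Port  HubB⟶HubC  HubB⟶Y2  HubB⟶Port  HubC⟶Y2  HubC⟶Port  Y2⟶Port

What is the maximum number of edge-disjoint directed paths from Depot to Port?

7

Assign every edge capacity 1; by Menger, the answer equals the max flow.
Path Depot→Port (+1); total 1.
Path Depot→Jct3→Port (+1); total 2.
Path Depot→Y1→Port (+1); total 3.
Path Depot→HubA→Port (+1); total 4.
Path Depot→HubB→Port (+1); total 5.
Path Depot→HubC→Port (+1); total 6.
Path Depot→Y2→Port (+1); total 7.
No residual Depot→Port path; max flow = 7.
Certifying cut of size 7: {Depot→HubA, Depot→HubB, Depot→HubC, Depot→Jct3, Depot→Port, Depot→Y1, Depot→Y2}.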